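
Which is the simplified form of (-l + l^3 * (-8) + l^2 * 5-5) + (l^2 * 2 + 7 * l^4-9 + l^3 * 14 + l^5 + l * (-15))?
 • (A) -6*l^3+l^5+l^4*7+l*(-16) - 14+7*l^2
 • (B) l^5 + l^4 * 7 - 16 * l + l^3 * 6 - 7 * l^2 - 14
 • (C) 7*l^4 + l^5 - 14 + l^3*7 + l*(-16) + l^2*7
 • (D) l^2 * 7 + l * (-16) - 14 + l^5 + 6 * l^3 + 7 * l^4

Adding the polynomials and combining like terms:
(-l + l^3*(-8) + l^2*5 - 5) + (l^2*2 + 7*l^4 - 9 + l^3*14 + l^5 + l*(-15))
= l^2 * 7 + l * (-16) - 14 + l^5 + 6 * l^3 + 7 * l^4
D) l^2 * 7 + l * (-16) - 14 + l^5 + 6 * l^3 + 7 * l^4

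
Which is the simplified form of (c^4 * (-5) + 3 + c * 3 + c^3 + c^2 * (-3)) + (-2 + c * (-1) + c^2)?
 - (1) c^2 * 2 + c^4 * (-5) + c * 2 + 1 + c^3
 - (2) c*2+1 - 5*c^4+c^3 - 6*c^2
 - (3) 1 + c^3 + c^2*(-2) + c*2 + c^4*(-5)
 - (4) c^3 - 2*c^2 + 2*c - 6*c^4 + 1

Adding the polynomials and combining like terms:
(c^4*(-5) + 3 + c*3 + c^3 + c^2*(-3)) + (-2 + c*(-1) + c^2)
= 1 + c^3 + c^2*(-2) + c*2 + c^4*(-5)
3) 1 + c^3 + c^2*(-2) + c*2 + c^4*(-5)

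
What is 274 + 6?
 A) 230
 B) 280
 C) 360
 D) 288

274 + 6 = 280
B) 280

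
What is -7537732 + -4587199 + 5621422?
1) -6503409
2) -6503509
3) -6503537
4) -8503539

First: -7537732 + -4587199 = -12124931
Then: -12124931 + 5621422 = -6503509
2) -6503509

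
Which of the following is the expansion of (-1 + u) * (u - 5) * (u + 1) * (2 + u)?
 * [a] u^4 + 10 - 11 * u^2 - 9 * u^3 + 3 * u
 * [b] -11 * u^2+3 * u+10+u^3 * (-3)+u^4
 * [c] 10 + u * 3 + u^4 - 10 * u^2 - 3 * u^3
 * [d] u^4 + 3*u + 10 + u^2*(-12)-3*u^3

Expanding (-1 + u) * (u - 5) * (u + 1) * (2 + u):
= -11 * u^2+3 * u+10+u^3 * (-3)+u^4
b) -11 * u^2+3 * u+10+u^3 * (-3)+u^4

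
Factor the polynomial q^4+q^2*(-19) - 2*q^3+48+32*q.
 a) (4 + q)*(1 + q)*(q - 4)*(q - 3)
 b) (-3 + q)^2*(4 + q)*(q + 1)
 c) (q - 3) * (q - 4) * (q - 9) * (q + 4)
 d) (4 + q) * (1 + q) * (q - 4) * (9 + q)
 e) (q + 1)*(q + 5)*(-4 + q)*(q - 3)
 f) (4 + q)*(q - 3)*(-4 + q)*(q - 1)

We need to factor q^4+q^2*(-19) - 2*q^3+48+32*q.
The factored form is (4 + q)*(1 + q)*(q - 4)*(q - 3).
a) (4 + q)*(1 + q)*(q - 4)*(q - 3)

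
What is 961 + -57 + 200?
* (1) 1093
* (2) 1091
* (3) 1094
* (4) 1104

First: 961 + -57 = 904
Then: 904 + 200 = 1104
4) 1104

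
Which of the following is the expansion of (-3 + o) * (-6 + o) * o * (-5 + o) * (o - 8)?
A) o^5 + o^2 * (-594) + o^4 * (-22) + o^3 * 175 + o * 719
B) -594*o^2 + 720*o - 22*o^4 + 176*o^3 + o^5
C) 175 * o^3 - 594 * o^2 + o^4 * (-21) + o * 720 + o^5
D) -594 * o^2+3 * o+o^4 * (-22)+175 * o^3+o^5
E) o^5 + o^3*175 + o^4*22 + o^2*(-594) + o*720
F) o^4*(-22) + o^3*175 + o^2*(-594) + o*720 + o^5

Expanding (-3 + o) * (-6 + o) * o * (-5 + o) * (o - 8):
= o^4*(-22) + o^3*175 + o^2*(-594) + o*720 + o^5
F) o^4*(-22) + o^3*175 + o^2*(-594) + o*720 + o^5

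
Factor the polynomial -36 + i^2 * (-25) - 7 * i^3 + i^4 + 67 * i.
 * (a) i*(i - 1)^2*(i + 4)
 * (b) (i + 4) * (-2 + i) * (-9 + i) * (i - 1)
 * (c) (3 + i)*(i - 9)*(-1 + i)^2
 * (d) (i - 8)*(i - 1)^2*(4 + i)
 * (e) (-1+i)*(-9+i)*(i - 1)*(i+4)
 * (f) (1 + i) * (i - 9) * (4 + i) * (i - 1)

We need to factor -36 + i^2 * (-25) - 7 * i^3 + i^4 + 67 * i.
The factored form is (-1+i)*(-9+i)*(i - 1)*(i+4).
e) (-1+i)*(-9+i)*(i - 1)*(i+4)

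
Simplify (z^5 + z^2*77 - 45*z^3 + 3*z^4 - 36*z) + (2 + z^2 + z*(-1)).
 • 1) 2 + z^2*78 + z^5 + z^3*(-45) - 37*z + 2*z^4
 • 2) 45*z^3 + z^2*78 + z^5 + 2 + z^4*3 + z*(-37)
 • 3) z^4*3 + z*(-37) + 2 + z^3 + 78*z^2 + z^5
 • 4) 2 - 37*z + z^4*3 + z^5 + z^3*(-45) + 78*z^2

Adding the polynomials and combining like terms:
(z^5 + z^2*77 - 45*z^3 + 3*z^4 - 36*z) + (2 + z^2 + z*(-1))
= 2 - 37*z + z^4*3 + z^5 + z^3*(-45) + 78*z^2
4) 2 - 37*z + z^4*3 + z^5 + z^3*(-45) + 78*z^2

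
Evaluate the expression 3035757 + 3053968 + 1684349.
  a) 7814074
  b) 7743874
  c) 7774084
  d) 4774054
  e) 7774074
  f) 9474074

First: 3035757 + 3053968 = 6089725
Then: 6089725 + 1684349 = 7774074
e) 7774074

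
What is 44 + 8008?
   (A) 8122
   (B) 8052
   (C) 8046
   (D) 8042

44 + 8008 = 8052
B) 8052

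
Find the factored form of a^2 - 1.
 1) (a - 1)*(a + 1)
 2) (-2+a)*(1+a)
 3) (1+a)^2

We need to factor a^2 - 1.
The factored form is (a - 1)*(a + 1).
1) (a - 1)*(a + 1)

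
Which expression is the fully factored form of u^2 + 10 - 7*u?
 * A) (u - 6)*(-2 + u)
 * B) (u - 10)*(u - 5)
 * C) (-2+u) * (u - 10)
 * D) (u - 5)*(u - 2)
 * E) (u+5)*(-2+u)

We need to factor u^2 + 10 - 7*u.
The factored form is (u - 5)*(u - 2).
D) (u - 5)*(u - 2)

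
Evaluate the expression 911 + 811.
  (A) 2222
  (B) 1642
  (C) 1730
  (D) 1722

911 + 811 = 1722
D) 1722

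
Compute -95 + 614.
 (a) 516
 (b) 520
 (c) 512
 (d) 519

-95 + 614 = 519
d) 519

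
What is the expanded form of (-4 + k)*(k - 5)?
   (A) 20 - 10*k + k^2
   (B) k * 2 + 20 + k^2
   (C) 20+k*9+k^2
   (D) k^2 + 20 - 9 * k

Expanding (-4 + k)*(k - 5):
= k^2 + 20 - 9 * k
D) k^2 + 20 - 9 * k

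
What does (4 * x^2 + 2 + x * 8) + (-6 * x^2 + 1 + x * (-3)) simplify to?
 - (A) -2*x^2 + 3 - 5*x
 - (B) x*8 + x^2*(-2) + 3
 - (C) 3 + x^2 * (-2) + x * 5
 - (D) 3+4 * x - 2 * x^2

Adding the polynomials and combining like terms:
(4*x^2 + 2 + x*8) + (-6*x^2 + 1 + x*(-3))
= 3 + x^2 * (-2) + x * 5
C) 3 + x^2 * (-2) + x * 5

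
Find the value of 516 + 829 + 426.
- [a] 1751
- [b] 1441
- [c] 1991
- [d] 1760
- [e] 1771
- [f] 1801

First: 516 + 829 = 1345
Then: 1345 + 426 = 1771
e) 1771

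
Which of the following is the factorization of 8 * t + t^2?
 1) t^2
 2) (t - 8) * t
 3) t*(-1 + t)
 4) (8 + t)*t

We need to factor 8 * t + t^2.
The factored form is (8 + t)*t.
4) (8 + t)*t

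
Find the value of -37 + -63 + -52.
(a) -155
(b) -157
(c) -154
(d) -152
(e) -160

First: -37 + -63 = -100
Then: -100 + -52 = -152
d) -152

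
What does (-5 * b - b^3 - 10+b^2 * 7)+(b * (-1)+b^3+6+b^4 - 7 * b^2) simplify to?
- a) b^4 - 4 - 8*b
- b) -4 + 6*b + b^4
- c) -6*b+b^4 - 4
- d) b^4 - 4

Adding the polynomials and combining like terms:
(-5*b - b^3 - 10 + b^2*7) + (b*(-1) + b^3 + 6 + b^4 - 7*b^2)
= -6*b+b^4 - 4
c) -6*b+b^4 - 4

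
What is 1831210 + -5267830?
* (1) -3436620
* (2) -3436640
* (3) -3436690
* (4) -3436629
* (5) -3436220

1831210 + -5267830 = -3436620
1) -3436620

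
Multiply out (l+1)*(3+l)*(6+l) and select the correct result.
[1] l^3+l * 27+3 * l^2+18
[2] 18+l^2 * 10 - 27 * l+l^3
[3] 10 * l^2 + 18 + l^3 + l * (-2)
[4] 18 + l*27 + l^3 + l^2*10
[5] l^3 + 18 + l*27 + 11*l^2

Expanding (l+1)*(3+l)*(6+l):
= 18 + l*27 + l^3 + l^2*10
4) 18 + l*27 + l^3 + l^2*10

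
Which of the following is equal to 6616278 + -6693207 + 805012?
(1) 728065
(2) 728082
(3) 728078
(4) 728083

First: 6616278 + -6693207 = -76929
Then: -76929 + 805012 = 728083
4) 728083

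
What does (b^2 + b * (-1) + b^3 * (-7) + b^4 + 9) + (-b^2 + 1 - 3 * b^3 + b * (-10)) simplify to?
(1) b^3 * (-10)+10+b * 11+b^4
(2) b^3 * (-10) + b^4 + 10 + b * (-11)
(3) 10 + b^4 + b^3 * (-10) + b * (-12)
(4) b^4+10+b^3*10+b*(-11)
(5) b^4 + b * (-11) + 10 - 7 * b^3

Adding the polynomials and combining like terms:
(b^2 + b*(-1) + b^3*(-7) + b^4 + 9) + (-b^2 + 1 - 3*b^3 + b*(-10))
= b^3 * (-10) + b^4 + 10 + b * (-11)
2) b^3 * (-10) + b^4 + 10 + b * (-11)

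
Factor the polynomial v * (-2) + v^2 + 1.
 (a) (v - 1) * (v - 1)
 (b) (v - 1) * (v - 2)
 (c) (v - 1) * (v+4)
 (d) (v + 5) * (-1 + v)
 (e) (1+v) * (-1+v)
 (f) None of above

We need to factor v * (-2) + v^2 + 1.
The factored form is (v - 1) * (v - 1).
a) (v - 1) * (v - 1)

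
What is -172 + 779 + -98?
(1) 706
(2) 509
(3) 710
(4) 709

First: -172 + 779 = 607
Then: 607 + -98 = 509
2) 509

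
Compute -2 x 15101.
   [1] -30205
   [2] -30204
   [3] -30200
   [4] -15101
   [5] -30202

-2 * 15101 = -30202
5) -30202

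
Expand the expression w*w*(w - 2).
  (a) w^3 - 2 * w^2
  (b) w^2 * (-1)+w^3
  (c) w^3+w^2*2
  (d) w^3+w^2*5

Expanding w*w*(w - 2):
= w^3 - 2 * w^2
a) w^3 - 2 * w^2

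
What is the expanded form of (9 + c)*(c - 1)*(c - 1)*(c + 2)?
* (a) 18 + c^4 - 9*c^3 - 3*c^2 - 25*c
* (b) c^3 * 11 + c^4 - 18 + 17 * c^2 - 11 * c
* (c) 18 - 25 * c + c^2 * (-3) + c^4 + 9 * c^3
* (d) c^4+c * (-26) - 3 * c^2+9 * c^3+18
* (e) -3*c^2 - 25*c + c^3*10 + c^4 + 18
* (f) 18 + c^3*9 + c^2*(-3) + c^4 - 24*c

Expanding (9 + c)*(c - 1)*(c - 1)*(c + 2):
= 18 - 25 * c + c^2 * (-3) + c^4 + 9 * c^3
c) 18 - 25 * c + c^2 * (-3) + c^4 + 9 * c^3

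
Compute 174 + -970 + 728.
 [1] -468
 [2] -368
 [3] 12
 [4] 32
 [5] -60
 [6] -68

First: 174 + -970 = -796
Then: -796 + 728 = -68
6) -68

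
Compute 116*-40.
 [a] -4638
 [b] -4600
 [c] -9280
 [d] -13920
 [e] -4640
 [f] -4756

116 * -40 = -4640
e) -4640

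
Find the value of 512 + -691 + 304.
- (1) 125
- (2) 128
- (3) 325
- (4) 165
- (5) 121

First: 512 + -691 = -179
Then: -179 + 304 = 125
1) 125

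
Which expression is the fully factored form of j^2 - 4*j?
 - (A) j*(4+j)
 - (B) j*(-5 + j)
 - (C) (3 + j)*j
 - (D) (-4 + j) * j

We need to factor j^2 - 4*j.
The factored form is (-4 + j) * j.
D) (-4 + j) * j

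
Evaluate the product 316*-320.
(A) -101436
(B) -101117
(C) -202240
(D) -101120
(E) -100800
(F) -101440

316 * -320 = -101120
D) -101120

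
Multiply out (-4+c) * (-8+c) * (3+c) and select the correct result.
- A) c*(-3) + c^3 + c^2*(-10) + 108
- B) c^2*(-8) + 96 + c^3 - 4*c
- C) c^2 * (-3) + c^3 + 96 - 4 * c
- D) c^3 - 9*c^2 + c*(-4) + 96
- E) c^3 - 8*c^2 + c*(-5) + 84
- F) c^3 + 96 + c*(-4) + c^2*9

Expanding (-4+c) * (-8+c) * (3+c):
= c^3 - 9*c^2 + c*(-4) + 96
D) c^3 - 9*c^2 + c*(-4) + 96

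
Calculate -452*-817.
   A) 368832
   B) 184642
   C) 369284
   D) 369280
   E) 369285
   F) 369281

-452 * -817 = 369284
C) 369284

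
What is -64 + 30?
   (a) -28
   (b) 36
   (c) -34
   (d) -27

-64 + 30 = -34
c) -34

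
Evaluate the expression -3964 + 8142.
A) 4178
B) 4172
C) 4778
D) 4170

-3964 + 8142 = 4178
A) 4178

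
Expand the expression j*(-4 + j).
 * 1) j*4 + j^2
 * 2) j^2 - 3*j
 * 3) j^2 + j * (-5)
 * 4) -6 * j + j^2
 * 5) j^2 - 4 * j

Expanding j*(-4 + j):
= j^2 - 4 * j
5) j^2 - 4 * j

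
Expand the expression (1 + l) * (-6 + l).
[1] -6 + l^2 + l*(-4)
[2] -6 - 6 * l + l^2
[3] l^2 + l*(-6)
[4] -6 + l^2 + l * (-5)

Expanding (1 + l) * (-6 + l):
= -6 + l^2 + l * (-5)
4) -6 + l^2 + l * (-5)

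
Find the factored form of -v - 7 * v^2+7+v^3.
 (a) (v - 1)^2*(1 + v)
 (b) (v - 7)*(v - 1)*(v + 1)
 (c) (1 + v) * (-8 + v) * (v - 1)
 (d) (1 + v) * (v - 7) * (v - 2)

We need to factor -v - 7 * v^2+7+v^3.
The factored form is (v - 7)*(v - 1)*(v + 1).
b) (v - 7)*(v - 1)*(v + 1)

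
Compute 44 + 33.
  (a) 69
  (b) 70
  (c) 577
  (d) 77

44 + 33 = 77
d) 77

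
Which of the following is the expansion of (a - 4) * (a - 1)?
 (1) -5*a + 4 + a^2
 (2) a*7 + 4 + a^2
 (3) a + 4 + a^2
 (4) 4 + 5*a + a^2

Expanding (a - 4) * (a - 1):
= -5*a + 4 + a^2
1) -5*a + 4 + a^2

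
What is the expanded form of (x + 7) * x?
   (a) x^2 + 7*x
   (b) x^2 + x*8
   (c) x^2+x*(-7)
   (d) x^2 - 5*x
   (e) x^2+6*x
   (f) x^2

Expanding (x + 7) * x:
= x^2 + 7*x
a) x^2 + 7*x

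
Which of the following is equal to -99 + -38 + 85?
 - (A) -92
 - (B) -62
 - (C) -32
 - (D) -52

First: -99 + -38 = -137
Then: -137 + 85 = -52
D) -52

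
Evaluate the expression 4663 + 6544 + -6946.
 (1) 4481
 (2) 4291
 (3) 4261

First: 4663 + 6544 = 11207
Then: 11207 + -6946 = 4261
3) 4261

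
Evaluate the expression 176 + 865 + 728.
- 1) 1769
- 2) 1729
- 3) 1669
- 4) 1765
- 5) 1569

First: 176 + 865 = 1041
Then: 1041 + 728 = 1769
1) 1769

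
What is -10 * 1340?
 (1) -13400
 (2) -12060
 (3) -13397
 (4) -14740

-10 * 1340 = -13400
1) -13400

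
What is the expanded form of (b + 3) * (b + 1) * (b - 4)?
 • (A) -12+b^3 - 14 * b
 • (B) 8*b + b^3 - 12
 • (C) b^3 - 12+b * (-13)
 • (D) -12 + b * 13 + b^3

Expanding (b + 3) * (b + 1) * (b - 4):
= b^3 - 12+b * (-13)
C) b^3 - 12+b * (-13)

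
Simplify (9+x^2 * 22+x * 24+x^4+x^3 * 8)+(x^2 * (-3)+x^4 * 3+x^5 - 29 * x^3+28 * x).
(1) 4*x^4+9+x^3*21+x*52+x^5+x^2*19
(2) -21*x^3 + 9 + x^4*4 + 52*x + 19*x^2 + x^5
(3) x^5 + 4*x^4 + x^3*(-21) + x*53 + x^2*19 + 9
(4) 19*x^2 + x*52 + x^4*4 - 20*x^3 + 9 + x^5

Adding the polynomials and combining like terms:
(9 + x^2*22 + x*24 + x^4 + x^3*8) + (x^2*(-3) + x^4*3 + x^5 - 29*x^3 + 28*x)
= -21*x^3 + 9 + x^4*4 + 52*x + 19*x^2 + x^5
2) -21*x^3 + 9 + x^4*4 + 52*x + 19*x^2 + x^5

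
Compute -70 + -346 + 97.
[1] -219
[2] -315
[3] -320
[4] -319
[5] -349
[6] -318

First: -70 + -346 = -416
Then: -416 + 97 = -319
4) -319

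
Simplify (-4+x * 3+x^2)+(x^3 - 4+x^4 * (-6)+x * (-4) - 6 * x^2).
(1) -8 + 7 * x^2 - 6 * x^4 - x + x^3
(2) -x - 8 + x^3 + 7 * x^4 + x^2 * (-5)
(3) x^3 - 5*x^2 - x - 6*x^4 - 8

Adding the polynomials and combining like terms:
(-4 + x*3 + x^2) + (x^3 - 4 + x^4*(-6) + x*(-4) - 6*x^2)
= x^3 - 5*x^2 - x - 6*x^4 - 8
3) x^3 - 5*x^2 - x - 6*x^4 - 8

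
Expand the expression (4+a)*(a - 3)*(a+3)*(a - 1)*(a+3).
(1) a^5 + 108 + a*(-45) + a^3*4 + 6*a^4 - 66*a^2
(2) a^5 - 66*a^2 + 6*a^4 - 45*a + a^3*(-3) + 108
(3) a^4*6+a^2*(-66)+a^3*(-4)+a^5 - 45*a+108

Expanding (4+a)*(a - 3)*(a+3)*(a - 1)*(a+3):
= a^4*6+a^2*(-66)+a^3*(-4)+a^5 - 45*a+108
3) a^4*6+a^2*(-66)+a^3*(-4)+a^5 - 45*a+108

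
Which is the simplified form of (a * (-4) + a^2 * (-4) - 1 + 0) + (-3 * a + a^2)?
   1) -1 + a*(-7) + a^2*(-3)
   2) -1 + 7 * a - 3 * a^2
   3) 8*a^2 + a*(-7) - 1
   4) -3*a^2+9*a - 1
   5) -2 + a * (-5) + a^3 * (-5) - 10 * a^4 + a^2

Adding the polynomials and combining like terms:
(a*(-4) + a^2*(-4) - 1 + 0) + (-3*a + a^2)
= -1 + a*(-7) + a^2*(-3)
1) -1 + a*(-7) + a^2*(-3)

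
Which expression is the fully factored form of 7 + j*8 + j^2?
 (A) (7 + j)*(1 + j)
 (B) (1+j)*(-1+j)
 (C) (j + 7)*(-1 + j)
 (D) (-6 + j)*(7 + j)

We need to factor 7 + j*8 + j^2.
The factored form is (7 + j)*(1 + j).
A) (7 + j)*(1 + j)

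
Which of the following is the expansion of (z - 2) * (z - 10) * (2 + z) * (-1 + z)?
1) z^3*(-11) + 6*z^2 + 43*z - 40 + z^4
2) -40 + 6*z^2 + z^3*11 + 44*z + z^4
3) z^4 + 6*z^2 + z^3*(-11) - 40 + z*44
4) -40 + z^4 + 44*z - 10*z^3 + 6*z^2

Expanding (z - 2) * (z - 10) * (2 + z) * (-1 + z):
= z^4 + 6*z^2 + z^3*(-11) - 40 + z*44
3) z^4 + 6*z^2 + z^3*(-11) - 40 + z*44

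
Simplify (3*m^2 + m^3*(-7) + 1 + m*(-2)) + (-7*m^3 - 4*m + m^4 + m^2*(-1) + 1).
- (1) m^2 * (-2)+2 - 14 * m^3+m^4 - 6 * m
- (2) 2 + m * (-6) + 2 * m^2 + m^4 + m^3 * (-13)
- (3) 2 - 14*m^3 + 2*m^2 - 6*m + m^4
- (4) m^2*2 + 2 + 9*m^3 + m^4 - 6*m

Adding the polynomials and combining like terms:
(3*m^2 + m^3*(-7) + 1 + m*(-2)) + (-7*m^3 - 4*m + m^4 + m^2*(-1) + 1)
= 2 - 14*m^3 + 2*m^2 - 6*m + m^4
3) 2 - 14*m^3 + 2*m^2 - 6*m + m^4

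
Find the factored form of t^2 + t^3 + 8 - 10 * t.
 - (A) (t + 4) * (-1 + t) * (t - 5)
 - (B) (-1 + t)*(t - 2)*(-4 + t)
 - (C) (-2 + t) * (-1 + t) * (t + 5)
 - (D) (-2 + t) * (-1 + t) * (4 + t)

We need to factor t^2 + t^3 + 8 - 10 * t.
The factored form is (-2 + t) * (-1 + t) * (4 + t).
D) (-2 + t) * (-1 + t) * (4 + t)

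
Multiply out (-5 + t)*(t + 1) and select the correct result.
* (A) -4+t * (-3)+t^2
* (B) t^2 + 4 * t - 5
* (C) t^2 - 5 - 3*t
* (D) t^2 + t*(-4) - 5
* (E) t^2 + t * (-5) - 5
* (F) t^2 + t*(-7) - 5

Expanding (-5 + t)*(t + 1):
= t^2 + t*(-4) - 5
D) t^2 + t*(-4) - 5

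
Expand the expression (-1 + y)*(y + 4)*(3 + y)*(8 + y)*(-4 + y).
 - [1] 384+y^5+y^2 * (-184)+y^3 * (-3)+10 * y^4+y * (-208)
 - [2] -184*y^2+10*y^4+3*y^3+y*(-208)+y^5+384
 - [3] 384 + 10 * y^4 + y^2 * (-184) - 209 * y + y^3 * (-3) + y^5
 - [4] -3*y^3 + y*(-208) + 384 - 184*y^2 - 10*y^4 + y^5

Expanding (-1 + y)*(y + 4)*(3 + y)*(8 + y)*(-4 + y):
= 384+y^5+y^2 * (-184)+y^3 * (-3)+10 * y^4+y * (-208)
1) 384+y^5+y^2 * (-184)+y^3 * (-3)+10 * y^4+y * (-208)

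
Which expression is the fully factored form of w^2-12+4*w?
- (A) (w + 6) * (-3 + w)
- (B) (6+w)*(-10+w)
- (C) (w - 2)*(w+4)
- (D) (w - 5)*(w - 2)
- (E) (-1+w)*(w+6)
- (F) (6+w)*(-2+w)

We need to factor w^2-12+4*w.
The factored form is (6+w)*(-2+w).
F) (6+w)*(-2+w)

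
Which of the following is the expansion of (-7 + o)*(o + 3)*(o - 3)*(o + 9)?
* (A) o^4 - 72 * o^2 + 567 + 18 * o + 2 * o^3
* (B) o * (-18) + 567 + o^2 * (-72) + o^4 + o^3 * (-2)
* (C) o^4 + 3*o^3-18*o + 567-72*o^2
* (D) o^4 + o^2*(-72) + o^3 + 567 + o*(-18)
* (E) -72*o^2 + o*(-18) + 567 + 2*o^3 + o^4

Expanding (-7 + o)*(o + 3)*(o - 3)*(o + 9):
= -72*o^2 + o*(-18) + 567 + 2*o^3 + o^4
E) -72*o^2 + o*(-18) + 567 + 2*o^3 + o^4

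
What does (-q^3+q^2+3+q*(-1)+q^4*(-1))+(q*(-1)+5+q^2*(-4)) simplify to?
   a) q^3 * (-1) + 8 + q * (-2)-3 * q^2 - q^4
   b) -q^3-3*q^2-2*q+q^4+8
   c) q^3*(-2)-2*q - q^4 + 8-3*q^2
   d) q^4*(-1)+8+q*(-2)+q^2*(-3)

Adding the polynomials and combining like terms:
(-q^3 + q^2 + 3 + q*(-1) + q^4*(-1)) + (q*(-1) + 5 + q^2*(-4))
= q^3 * (-1) + 8 + q * (-2)-3 * q^2 - q^4
a) q^3 * (-1) + 8 + q * (-2)-3 * q^2 - q^4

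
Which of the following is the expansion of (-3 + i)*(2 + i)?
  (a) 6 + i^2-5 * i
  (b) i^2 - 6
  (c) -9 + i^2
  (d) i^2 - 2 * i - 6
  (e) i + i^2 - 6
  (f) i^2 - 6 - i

Expanding (-3 + i)*(2 + i):
= i^2 - 6 - i
f) i^2 - 6 - i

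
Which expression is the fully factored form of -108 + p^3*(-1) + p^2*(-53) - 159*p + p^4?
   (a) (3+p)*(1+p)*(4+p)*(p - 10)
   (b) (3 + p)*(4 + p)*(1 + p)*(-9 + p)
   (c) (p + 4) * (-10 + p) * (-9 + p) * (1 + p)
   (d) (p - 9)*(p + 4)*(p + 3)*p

We need to factor -108 + p^3*(-1) + p^2*(-53) - 159*p + p^4.
The factored form is (3 + p)*(4 + p)*(1 + p)*(-9 + p).
b) (3 + p)*(4 + p)*(1 + p)*(-9 + p)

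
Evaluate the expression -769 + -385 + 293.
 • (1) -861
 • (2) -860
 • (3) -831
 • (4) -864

First: -769 + -385 = -1154
Then: -1154 + 293 = -861
1) -861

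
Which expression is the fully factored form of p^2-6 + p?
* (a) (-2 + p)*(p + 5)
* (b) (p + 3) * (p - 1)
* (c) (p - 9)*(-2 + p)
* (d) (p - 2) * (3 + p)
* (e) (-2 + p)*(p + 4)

We need to factor p^2-6 + p.
The factored form is (p - 2) * (3 + p).
d) (p - 2) * (3 + p)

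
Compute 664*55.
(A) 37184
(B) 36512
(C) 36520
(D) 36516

664 * 55 = 36520
C) 36520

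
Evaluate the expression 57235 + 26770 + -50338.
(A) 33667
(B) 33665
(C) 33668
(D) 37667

First: 57235 + 26770 = 84005
Then: 84005 + -50338 = 33667
A) 33667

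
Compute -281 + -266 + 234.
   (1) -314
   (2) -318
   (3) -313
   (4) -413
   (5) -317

First: -281 + -266 = -547
Then: -547 + 234 = -313
3) -313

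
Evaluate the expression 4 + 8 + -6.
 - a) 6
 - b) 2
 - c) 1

First: 4 + 8 = 12
Then: 12 + -6 = 6
a) 6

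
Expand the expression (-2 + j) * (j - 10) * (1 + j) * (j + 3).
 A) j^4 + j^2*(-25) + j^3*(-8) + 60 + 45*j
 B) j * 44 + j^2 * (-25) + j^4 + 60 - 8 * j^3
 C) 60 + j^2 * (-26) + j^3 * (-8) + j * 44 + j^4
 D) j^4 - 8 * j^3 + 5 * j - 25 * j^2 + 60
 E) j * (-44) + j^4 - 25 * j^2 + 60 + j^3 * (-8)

Expanding (-2 + j) * (j - 10) * (1 + j) * (j + 3):
= j * 44 + j^2 * (-25) + j^4 + 60 - 8 * j^3
B) j * 44 + j^2 * (-25) + j^4 + 60 - 8 * j^3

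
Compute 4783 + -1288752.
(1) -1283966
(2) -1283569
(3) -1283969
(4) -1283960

4783 + -1288752 = -1283969
3) -1283969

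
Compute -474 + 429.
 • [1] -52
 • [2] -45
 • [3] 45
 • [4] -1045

-474 + 429 = -45
2) -45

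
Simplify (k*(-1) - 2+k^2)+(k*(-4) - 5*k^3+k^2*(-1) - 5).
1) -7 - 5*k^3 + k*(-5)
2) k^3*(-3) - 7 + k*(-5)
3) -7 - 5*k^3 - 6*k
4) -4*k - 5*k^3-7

Adding the polynomials and combining like terms:
(k*(-1) - 2 + k^2) + (k*(-4) - 5*k^3 + k^2*(-1) - 5)
= -7 - 5*k^3 + k*(-5)
1) -7 - 5*k^3 + k*(-5)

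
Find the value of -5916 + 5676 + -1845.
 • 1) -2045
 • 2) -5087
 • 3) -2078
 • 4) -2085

First: -5916 + 5676 = -240
Then: -240 + -1845 = -2085
4) -2085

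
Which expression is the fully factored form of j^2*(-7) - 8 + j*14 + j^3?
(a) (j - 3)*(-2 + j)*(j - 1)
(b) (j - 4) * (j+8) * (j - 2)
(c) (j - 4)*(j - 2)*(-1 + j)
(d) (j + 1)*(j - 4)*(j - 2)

We need to factor j^2*(-7) - 8 + j*14 + j^3.
The factored form is (j - 4)*(j - 2)*(-1 + j).
c) (j - 4)*(j - 2)*(-1 + j)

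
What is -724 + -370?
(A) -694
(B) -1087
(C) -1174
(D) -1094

-724 + -370 = -1094
D) -1094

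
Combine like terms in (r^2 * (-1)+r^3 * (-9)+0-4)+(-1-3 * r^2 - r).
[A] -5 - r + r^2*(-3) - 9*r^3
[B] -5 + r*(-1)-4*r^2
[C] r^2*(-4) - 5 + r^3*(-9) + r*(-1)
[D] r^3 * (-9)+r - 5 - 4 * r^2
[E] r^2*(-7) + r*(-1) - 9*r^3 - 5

Adding the polynomials and combining like terms:
(r^2*(-1) + r^3*(-9) + 0 - 4) + (-1 - 3*r^2 - r)
= r^2*(-4) - 5 + r^3*(-9) + r*(-1)
C) r^2*(-4) - 5 + r^3*(-9) + r*(-1)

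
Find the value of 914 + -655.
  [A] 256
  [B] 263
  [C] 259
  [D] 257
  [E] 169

914 + -655 = 259
C) 259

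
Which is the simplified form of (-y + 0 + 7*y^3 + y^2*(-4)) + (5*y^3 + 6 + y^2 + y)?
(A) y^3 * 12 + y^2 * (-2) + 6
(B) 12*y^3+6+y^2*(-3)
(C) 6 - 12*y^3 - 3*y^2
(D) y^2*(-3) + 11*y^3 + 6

Adding the polynomials and combining like terms:
(-y + 0 + 7*y^3 + y^2*(-4)) + (5*y^3 + 6 + y^2 + y)
= 12*y^3+6+y^2*(-3)
B) 12*y^3+6+y^2*(-3)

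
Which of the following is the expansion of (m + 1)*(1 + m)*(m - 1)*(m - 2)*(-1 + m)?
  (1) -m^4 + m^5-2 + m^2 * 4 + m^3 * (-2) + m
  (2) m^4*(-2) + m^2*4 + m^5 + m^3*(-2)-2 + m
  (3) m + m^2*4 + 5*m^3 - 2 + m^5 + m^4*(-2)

Expanding (m + 1)*(1 + m)*(m - 1)*(m - 2)*(-1 + m):
= m^4*(-2) + m^2*4 + m^5 + m^3*(-2)-2 + m
2) m^4*(-2) + m^2*4 + m^5 + m^3*(-2)-2 + m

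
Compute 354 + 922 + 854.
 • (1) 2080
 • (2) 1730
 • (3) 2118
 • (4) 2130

First: 354 + 922 = 1276
Then: 1276 + 854 = 2130
4) 2130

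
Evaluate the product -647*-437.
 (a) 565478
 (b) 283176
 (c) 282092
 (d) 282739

-647 * -437 = 282739
d) 282739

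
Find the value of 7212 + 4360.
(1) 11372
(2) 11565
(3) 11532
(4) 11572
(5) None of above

7212 + 4360 = 11572
4) 11572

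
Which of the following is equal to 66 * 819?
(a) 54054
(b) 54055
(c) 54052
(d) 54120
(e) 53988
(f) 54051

66 * 819 = 54054
a) 54054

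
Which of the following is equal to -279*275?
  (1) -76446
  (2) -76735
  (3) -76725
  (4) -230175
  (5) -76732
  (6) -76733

-279 * 275 = -76725
3) -76725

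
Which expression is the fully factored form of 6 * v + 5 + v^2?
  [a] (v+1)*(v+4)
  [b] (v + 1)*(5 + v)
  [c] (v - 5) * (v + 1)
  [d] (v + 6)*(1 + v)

We need to factor 6 * v + 5 + v^2.
The factored form is (v + 1)*(5 + v).
b) (v + 1)*(5 + v)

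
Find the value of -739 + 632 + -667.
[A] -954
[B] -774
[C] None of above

First: -739 + 632 = -107
Then: -107 + -667 = -774
B) -774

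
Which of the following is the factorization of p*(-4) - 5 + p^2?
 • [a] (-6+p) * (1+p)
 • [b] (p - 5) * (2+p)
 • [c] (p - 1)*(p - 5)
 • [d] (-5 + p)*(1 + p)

We need to factor p*(-4) - 5 + p^2.
The factored form is (-5 + p)*(1 + p).
d) (-5 + p)*(1 + p)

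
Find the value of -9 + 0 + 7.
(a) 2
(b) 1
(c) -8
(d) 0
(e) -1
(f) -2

First: -9 + 0 = -9
Then: -9 + 7 = -2
f) -2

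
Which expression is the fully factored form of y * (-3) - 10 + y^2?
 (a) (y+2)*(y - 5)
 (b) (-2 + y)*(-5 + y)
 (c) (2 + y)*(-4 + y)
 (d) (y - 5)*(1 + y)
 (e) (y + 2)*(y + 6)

We need to factor y * (-3) - 10 + y^2.
The factored form is (y+2)*(y - 5).
a) (y+2)*(y - 5)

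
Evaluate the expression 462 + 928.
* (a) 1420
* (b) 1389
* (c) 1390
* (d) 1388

462 + 928 = 1390
c) 1390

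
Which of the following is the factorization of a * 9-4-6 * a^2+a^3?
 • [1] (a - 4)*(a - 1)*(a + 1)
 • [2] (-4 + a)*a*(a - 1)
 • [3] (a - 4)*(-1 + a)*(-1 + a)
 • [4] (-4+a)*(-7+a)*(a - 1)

We need to factor a * 9-4-6 * a^2+a^3.
The factored form is (a - 4)*(-1 + a)*(-1 + a).
3) (a - 4)*(-1 + a)*(-1 + a)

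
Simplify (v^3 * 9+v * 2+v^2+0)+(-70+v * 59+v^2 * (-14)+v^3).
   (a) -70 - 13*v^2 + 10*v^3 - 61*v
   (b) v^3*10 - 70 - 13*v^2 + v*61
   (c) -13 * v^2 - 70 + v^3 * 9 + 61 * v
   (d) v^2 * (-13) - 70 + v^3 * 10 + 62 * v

Adding the polynomials and combining like terms:
(v^3*9 + v*2 + v^2 + 0) + (-70 + v*59 + v^2*(-14) + v^3)
= v^3*10 - 70 - 13*v^2 + v*61
b) v^3*10 - 70 - 13*v^2 + v*61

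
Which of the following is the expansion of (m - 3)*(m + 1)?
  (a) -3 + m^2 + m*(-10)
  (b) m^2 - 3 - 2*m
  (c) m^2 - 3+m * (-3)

Expanding (m - 3)*(m + 1):
= m^2 - 3 - 2*m
b) m^2 - 3 - 2*m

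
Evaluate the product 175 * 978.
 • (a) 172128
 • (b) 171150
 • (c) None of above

175 * 978 = 171150
b) 171150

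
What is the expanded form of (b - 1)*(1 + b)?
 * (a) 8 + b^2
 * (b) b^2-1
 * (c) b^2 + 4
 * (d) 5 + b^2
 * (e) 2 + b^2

Expanding (b - 1)*(1 + b):
= b^2-1
b) b^2-1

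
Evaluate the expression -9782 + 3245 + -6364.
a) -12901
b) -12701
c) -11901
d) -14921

First: -9782 + 3245 = -6537
Then: -6537 + -6364 = -12901
a) -12901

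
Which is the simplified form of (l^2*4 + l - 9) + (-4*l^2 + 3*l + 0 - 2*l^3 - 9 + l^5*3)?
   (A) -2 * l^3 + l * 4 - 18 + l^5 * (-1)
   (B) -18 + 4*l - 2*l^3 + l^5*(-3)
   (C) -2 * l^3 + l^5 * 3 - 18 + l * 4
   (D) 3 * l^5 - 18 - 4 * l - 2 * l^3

Adding the polynomials and combining like terms:
(l^2*4 + l - 9) + (-4*l^2 + 3*l + 0 - 2*l^3 - 9 + l^5*3)
= -2 * l^3 + l^5 * 3 - 18 + l * 4
C) -2 * l^3 + l^5 * 3 - 18 + l * 4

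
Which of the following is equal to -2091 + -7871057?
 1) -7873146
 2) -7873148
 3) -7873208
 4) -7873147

-2091 + -7871057 = -7873148
2) -7873148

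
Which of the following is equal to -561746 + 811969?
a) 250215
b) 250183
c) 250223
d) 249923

-561746 + 811969 = 250223
c) 250223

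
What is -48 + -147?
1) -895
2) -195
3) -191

-48 + -147 = -195
2) -195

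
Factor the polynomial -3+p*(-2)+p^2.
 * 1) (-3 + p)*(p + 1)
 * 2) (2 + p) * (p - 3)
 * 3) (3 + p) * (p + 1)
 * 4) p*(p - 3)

We need to factor -3+p*(-2)+p^2.
The factored form is (-3 + p)*(p + 1).
1) (-3 + p)*(p + 1)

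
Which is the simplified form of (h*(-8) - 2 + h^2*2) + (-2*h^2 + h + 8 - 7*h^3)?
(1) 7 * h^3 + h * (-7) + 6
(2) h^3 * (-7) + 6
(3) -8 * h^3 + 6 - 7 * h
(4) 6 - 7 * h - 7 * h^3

Adding the polynomials and combining like terms:
(h*(-8) - 2 + h^2*2) + (-2*h^2 + h + 8 - 7*h^3)
= 6 - 7 * h - 7 * h^3
4) 6 - 7 * h - 7 * h^3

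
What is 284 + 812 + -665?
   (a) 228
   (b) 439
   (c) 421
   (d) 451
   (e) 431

First: 284 + 812 = 1096
Then: 1096 + -665 = 431
e) 431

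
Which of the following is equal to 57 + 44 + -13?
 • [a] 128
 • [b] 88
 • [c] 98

First: 57 + 44 = 101
Then: 101 + -13 = 88
b) 88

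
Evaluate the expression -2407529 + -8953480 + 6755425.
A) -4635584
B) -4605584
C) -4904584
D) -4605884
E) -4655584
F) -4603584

First: -2407529 + -8953480 = -11361009
Then: -11361009 + 6755425 = -4605584
B) -4605584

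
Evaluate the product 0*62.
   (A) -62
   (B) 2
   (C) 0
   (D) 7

0 * 62 = 0
C) 0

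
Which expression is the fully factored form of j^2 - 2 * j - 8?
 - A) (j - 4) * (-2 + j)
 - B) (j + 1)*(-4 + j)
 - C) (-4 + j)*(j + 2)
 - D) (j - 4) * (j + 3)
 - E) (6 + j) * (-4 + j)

We need to factor j^2 - 2 * j - 8.
The factored form is (-4 + j)*(j + 2).
C) (-4 + j)*(j + 2)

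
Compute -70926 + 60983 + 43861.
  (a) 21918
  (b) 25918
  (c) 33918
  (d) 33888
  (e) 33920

First: -70926 + 60983 = -9943
Then: -9943 + 43861 = 33918
c) 33918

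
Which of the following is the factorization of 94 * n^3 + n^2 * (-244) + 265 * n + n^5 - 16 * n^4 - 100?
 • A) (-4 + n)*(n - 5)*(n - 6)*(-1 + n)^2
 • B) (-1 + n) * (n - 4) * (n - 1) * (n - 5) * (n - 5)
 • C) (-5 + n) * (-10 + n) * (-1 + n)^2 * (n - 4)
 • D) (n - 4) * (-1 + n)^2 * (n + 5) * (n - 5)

We need to factor 94 * n^3 + n^2 * (-244) + 265 * n + n^5 - 16 * n^4 - 100.
The factored form is (-1 + n) * (n - 4) * (n - 1) * (n - 5) * (n - 5).
B) (-1 + n) * (n - 4) * (n - 1) * (n - 5) * (n - 5)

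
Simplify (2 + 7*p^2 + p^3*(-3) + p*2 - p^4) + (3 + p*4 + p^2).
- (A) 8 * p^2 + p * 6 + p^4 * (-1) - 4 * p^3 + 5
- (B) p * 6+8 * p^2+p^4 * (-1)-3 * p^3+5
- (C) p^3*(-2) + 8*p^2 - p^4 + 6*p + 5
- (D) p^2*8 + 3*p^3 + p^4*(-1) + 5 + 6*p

Adding the polynomials and combining like terms:
(2 + 7*p^2 + p^3*(-3) + p*2 - p^4) + (3 + p*4 + p^2)
= p * 6+8 * p^2+p^4 * (-1)-3 * p^3+5
B) p * 6+8 * p^2+p^4 * (-1)-3 * p^3+5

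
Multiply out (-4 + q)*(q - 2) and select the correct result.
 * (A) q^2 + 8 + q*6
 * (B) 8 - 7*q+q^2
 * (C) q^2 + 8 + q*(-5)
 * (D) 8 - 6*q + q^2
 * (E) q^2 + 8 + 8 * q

Expanding (-4 + q)*(q - 2):
= 8 - 6*q + q^2
D) 8 - 6*q + q^2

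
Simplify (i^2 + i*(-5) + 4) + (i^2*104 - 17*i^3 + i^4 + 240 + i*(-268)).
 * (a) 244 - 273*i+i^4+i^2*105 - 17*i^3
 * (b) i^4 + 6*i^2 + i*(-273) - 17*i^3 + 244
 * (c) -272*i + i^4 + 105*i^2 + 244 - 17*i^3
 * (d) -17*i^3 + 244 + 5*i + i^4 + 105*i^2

Adding the polynomials and combining like terms:
(i^2 + i*(-5) + 4) + (i^2*104 - 17*i^3 + i^4 + 240 + i*(-268))
= 244 - 273*i+i^4+i^2*105 - 17*i^3
a) 244 - 273*i+i^4+i^2*105 - 17*i^3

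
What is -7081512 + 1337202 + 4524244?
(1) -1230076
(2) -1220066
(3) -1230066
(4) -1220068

First: -7081512 + 1337202 = -5744310
Then: -5744310 + 4524244 = -1220066
2) -1220066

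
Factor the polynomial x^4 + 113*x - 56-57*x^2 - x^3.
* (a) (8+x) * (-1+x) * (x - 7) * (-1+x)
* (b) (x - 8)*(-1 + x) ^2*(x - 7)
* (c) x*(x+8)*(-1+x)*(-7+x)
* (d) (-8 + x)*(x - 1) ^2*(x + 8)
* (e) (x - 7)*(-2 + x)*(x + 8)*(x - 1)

We need to factor x^4 + 113*x - 56-57*x^2 - x^3.
The factored form is (8+x) * (-1+x) * (x - 7) * (-1+x).
a) (8+x) * (-1+x) * (x - 7) * (-1+x)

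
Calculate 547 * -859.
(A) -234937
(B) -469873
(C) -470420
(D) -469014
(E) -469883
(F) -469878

547 * -859 = -469873
B) -469873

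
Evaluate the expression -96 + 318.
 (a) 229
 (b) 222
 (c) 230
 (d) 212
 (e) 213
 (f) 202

-96 + 318 = 222
b) 222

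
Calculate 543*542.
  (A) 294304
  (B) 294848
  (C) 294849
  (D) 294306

543 * 542 = 294306
D) 294306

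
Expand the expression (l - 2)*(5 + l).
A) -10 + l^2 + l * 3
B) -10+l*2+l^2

Expanding (l - 2)*(5 + l):
= -10 + l^2 + l * 3
A) -10 + l^2 + l * 3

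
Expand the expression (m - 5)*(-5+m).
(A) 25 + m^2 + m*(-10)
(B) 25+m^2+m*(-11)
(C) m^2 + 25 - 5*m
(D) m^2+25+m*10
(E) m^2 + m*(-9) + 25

Expanding (m - 5)*(-5+m):
= 25 + m^2 + m*(-10)
A) 25 + m^2 + m*(-10)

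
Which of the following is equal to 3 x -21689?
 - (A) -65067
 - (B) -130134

3 * -21689 = -65067
A) -65067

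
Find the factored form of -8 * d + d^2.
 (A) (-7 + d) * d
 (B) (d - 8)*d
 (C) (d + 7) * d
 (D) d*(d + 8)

We need to factor -8 * d + d^2.
The factored form is (d - 8)*d.
B) (d - 8)*d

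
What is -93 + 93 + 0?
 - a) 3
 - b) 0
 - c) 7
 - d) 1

First: -93 + 93 = 0
Then: 0 + 0 = 0
b) 0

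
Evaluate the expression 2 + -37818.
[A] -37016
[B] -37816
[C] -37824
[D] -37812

2 + -37818 = -37816
B) -37816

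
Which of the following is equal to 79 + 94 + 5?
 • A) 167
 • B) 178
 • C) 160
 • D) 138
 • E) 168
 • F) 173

First: 79 + 94 = 173
Then: 173 + 5 = 178
B) 178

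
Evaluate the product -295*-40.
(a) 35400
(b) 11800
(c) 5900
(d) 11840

-295 * -40 = 11800
b) 11800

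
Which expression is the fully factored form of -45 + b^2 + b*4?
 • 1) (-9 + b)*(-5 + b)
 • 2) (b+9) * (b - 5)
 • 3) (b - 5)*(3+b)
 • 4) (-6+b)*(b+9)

We need to factor -45 + b^2 + b*4.
The factored form is (b+9) * (b - 5).
2) (b+9) * (b - 5)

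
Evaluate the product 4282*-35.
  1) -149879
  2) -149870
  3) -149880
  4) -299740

4282 * -35 = -149870
2) -149870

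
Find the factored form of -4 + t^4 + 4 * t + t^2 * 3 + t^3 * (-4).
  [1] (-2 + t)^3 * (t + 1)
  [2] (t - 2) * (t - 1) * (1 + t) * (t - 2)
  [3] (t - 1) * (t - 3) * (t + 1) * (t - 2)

We need to factor -4 + t^4 + 4 * t + t^2 * 3 + t^3 * (-4).
The factored form is (t - 2) * (t - 1) * (1 + t) * (t - 2).
2) (t - 2) * (t - 1) * (1 + t) * (t - 2)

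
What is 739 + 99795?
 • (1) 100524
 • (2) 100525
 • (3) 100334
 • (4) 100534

739 + 99795 = 100534
4) 100534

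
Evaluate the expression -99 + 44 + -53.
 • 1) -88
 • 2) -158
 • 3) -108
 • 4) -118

First: -99 + 44 = -55
Then: -55 + -53 = -108
3) -108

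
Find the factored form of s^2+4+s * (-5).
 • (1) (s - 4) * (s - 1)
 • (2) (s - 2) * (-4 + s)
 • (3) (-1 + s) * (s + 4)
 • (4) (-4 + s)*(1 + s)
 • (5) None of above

We need to factor s^2+4+s * (-5).
The factored form is (s - 4) * (s - 1).
1) (s - 4) * (s - 1)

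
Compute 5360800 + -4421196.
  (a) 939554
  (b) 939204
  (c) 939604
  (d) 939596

5360800 + -4421196 = 939604
c) 939604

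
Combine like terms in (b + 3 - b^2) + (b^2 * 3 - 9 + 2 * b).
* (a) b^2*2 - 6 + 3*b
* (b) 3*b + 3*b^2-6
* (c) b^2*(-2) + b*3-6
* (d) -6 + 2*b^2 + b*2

Adding the polynomials and combining like terms:
(b + 3 - b^2) + (b^2*3 - 9 + 2*b)
= b^2*2 - 6 + 3*b
a) b^2*2 - 6 + 3*b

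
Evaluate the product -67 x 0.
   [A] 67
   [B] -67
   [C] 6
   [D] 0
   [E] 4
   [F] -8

-67 * 0 = 0
D) 0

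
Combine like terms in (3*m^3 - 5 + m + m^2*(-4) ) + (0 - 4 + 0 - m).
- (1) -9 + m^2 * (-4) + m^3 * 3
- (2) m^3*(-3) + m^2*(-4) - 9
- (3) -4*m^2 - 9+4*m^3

Adding the polynomials and combining like terms:
(3*m^3 - 5 + m + m^2*(-4)) + (0 - 4 + 0 - m)
= -9 + m^2 * (-4) + m^3 * 3
1) -9 + m^2 * (-4) + m^3 * 3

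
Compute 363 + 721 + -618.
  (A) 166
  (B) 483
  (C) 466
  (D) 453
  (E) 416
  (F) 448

First: 363 + 721 = 1084
Then: 1084 + -618 = 466
C) 466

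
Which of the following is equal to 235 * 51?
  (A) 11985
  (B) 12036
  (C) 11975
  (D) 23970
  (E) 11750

235 * 51 = 11985
A) 11985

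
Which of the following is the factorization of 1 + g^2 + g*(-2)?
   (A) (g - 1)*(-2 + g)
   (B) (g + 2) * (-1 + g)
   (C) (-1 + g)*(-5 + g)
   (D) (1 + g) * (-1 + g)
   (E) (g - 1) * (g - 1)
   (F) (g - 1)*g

We need to factor 1 + g^2 + g*(-2).
The factored form is (g - 1) * (g - 1).
E) (g - 1) * (g - 1)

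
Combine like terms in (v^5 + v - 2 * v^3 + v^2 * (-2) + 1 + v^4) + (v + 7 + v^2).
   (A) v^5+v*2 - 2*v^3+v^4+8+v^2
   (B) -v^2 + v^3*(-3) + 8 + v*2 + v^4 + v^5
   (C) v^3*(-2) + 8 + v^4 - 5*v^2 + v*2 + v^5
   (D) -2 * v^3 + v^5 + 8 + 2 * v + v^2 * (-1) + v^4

Adding the polynomials and combining like terms:
(v^5 + v - 2*v^3 + v^2*(-2) + 1 + v^4) + (v + 7 + v^2)
= -2 * v^3 + v^5 + 8 + 2 * v + v^2 * (-1) + v^4
D) -2 * v^3 + v^5 + 8 + 2 * v + v^2 * (-1) + v^4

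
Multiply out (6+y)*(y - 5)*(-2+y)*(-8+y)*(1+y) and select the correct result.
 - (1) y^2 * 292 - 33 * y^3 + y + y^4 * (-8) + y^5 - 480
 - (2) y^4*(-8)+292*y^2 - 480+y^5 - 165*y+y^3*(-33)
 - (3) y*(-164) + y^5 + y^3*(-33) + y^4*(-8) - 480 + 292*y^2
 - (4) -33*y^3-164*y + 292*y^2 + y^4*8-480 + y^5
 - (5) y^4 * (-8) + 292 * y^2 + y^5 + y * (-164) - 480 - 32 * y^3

Expanding (6+y)*(y - 5)*(-2+y)*(-8+y)*(1+y):
= y*(-164) + y^5 + y^3*(-33) + y^4*(-8) - 480 + 292*y^2
3) y*(-164) + y^5 + y^3*(-33) + y^4*(-8) - 480 + 292*y^2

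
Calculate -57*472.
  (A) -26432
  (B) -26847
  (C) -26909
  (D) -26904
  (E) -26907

-57 * 472 = -26904
D) -26904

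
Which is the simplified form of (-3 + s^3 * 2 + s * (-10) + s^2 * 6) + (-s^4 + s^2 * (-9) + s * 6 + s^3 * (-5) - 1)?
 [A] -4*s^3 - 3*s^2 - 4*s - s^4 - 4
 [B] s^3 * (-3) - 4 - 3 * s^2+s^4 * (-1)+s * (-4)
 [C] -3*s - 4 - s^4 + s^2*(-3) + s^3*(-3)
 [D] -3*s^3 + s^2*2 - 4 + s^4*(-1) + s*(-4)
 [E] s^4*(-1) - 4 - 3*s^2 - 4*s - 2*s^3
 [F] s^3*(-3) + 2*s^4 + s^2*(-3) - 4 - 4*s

Adding the polynomials and combining like terms:
(-3 + s^3*2 + s*(-10) + s^2*6) + (-s^4 + s^2*(-9) + s*6 + s^3*(-5) - 1)
= s^3 * (-3) - 4 - 3 * s^2+s^4 * (-1)+s * (-4)
B) s^3 * (-3) - 4 - 3 * s^2+s^4 * (-1)+s * (-4)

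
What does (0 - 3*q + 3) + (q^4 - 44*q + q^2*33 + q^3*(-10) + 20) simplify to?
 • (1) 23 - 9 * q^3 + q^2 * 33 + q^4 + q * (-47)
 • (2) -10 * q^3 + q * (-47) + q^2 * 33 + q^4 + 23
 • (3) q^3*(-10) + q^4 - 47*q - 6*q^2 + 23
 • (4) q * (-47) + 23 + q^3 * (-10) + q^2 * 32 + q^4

Adding the polynomials and combining like terms:
(0 - 3*q + 3) + (q^4 - 44*q + q^2*33 + q^3*(-10) + 20)
= -10 * q^3 + q * (-47) + q^2 * 33 + q^4 + 23
2) -10 * q^3 + q * (-47) + q^2 * 33 + q^4 + 23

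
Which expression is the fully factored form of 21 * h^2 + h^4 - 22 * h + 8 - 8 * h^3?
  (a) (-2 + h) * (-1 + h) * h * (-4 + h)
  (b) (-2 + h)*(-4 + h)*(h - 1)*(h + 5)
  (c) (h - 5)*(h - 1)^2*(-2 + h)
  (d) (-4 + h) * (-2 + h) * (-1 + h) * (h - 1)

We need to factor 21 * h^2 + h^4 - 22 * h + 8 - 8 * h^3.
The factored form is (-4 + h) * (-2 + h) * (-1 + h) * (h - 1).
d) (-4 + h) * (-2 + h) * (-1 + h) * (h - 1)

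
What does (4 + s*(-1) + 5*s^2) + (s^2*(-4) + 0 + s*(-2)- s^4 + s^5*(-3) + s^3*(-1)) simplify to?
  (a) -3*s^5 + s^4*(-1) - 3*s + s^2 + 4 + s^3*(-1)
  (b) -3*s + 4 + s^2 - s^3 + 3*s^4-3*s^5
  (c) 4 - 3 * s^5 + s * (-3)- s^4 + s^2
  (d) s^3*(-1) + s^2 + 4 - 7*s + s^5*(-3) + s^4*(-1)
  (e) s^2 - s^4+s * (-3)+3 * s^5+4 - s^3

Adding the polynomials and combining like terms:
(4 + s*(-1) + 5*s^2) + (s^2*(-4) + 0 + s*(-2) - s^4 + s^5*(-3) + s^3*(-1))
= -3*s^5 + s^4*(-1) - 3*s + s^2 + 4 + s^3*(-1)
a) -3*s^5 + s^4*(-1) - 3*s + s^2 + 4 + s^3*(-1)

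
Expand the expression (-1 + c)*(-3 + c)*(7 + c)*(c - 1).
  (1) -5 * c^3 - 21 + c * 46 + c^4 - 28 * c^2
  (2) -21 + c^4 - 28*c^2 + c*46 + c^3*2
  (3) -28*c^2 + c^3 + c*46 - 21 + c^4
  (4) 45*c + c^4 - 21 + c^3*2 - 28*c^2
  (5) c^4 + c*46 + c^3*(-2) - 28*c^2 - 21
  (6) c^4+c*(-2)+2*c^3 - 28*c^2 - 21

Expanding (-1 + c)*(-3 + c)*(7 + c)*(c - 1):
= -21 + c^4 - 28*c^2 + c*46 + c^3*2
2) -21 + c^4 - 28*c^2 + c*46 + c^3*2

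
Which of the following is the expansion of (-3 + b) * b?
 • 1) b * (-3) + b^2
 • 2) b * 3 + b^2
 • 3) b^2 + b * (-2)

Expanding (-3 + b) * b:
= b * (-3) + b^2
1) b * (-3) + b^2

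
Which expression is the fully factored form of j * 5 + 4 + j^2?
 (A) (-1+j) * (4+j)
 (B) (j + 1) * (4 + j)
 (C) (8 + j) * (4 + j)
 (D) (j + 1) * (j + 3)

We need to factor j * 5 + 4 + j^2.
The factored form is (j + 1) * (4 + j).
B) (j + 1) * (4 + j)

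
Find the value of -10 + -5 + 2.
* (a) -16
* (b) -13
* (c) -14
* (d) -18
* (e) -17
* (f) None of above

First: -10 + -5 = -15
Then: -15 + 2 = -13
b) -13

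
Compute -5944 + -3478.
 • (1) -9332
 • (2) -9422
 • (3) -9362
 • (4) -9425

-5944 + -3478 = -9422
2) -9422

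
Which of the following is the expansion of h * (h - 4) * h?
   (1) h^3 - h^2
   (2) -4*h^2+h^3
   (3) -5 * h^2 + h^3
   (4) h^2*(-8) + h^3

Expanding h * (h - 4) * h:
= -4*h^2+h^3
2) -4*h^2+h^3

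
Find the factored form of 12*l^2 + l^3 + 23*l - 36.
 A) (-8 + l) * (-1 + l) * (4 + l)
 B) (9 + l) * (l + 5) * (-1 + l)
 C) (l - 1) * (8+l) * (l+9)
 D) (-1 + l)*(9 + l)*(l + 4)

We need to factor 12*l^2 + l^3 + 23*l - 36.
The factored form is (-1 + l)*(9 + l)*(l + 4).
D) (-1 + l)*(9 + l)*(l + 4)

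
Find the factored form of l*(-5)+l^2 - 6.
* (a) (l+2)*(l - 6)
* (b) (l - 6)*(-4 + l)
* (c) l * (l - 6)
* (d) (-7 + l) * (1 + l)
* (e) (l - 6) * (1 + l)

We need to factor l*(-5)+l^2 - 6.
The factored form is (l - 6) * (1 + l).
e) (l - 6) * (1 + l)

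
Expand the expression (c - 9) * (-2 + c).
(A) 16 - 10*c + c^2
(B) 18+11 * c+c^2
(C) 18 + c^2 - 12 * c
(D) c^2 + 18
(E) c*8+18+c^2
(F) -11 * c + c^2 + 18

Expanding (c - 9) * (-2 + c):
= -11 * c + c^2 + 18
F) -11 * c + c^2 + 18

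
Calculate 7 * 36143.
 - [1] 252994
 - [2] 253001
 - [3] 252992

7 * 36143 = 253001
2) 253001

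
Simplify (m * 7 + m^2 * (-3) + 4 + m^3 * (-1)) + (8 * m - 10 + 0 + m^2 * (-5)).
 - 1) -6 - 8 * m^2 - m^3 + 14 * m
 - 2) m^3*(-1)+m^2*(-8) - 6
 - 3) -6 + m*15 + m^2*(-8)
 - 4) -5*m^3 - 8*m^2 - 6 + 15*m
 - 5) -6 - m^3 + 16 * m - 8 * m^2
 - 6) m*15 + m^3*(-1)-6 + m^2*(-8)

Adding the polynomials and combining like terms:
(m*7 + m^2*(-3) + 4 + m^3*(-1)) + (8*m - 10 + 0 + m^2*(-5))
= m*15 + m^3*(-1)-6 + m^2*(-8)
6) m*15 + m^3*(-1)-6 + m^2*(-8)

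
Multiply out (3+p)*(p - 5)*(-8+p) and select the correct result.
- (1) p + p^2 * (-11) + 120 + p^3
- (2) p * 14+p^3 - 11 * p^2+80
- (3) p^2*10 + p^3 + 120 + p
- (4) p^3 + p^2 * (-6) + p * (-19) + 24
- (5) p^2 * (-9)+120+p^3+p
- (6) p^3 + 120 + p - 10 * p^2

Expanding (3+p)*(p - 5)*(-8+p):
= p^3 + 120 + p - 10 * p^2
6) p^3 + 120 + p - 10 * p^2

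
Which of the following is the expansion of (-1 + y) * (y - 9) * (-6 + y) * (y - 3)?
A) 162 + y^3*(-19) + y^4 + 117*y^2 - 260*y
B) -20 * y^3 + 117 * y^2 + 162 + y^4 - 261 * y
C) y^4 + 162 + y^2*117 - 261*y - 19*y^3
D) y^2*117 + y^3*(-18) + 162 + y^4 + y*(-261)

Expanding (-1 + y) * (y - 9) * (-6 + y) * (y - 3):
= y^4 + 162 + y^2*117 - 261*y - 19*y^3
C) y^4 + 162 + y^2*117 - 261*y - 19*y^3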